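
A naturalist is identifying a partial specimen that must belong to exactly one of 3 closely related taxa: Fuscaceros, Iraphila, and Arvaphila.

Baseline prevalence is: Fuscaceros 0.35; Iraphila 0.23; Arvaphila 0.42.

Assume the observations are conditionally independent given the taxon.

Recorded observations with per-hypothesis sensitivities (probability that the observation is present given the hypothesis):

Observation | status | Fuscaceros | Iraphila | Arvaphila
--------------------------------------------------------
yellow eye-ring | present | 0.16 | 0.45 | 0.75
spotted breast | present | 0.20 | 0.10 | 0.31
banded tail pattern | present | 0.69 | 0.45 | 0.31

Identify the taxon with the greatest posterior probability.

Arvaphila

For each hypothesis, the unnormalized posterior weight is prior × product of the observation likelihoods:
  Fuscaceros: 0.35 × 0.16 × 0.20 × 0.69 = 0.007728
  Iraphila: 0.23 × 0.45 × 0.10 × 0.45 = 0.0046575
  Arvaphila: 0.42 × 0.75 × 0.31 × 0.31 = 0.030271
Normalizing constant Z = 0.007728 + 0.0046575 + 0.030271 = 0.042657.
P(Fuscaceros | evidence) ≈ 0.007728 / 0.042657 ≈ 0.181
P(Iraphila | evidence) ≈ 0.0046575 / 0.042657 ≈ 0.109
P(Arvaphila | evidence) ≈ 0.030271 / 0.042657 ≈ 0.710
The largest is 0.710, so Arvaphila is most probable.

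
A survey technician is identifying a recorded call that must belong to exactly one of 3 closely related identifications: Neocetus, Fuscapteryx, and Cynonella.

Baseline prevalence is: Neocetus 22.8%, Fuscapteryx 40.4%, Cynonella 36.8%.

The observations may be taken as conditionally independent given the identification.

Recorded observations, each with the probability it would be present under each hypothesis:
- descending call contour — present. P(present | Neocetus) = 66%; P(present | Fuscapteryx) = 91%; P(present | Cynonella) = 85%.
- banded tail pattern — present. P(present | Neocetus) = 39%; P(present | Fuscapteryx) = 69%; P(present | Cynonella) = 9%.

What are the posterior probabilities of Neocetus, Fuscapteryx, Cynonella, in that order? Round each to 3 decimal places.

0.172, 0.745, 0.083

For each hypothesis, the unnormalized posterior weight is prior × product of the observation likelihoods:
  Neocetus: 0.228 × 0.66 × 0.39 = 0.058687
  Fuscapteryx: 0.404 × 0.91 × 0.69 = 0.25367
  Cynonella: 0.368 × 0.85 × 0.09 = 0.028152
The unnormalized weights sum to 0.34051.
P(Neocetus | evidence) = 0.058687 / 0.34051 ≈ 0.172
P(Fuscapteryx | evidence) = 0.25367 / 0.34051 ≈ 0.745
P(Cynonella | evidence) = 0.028152 / 0.34051 ≈ 0.083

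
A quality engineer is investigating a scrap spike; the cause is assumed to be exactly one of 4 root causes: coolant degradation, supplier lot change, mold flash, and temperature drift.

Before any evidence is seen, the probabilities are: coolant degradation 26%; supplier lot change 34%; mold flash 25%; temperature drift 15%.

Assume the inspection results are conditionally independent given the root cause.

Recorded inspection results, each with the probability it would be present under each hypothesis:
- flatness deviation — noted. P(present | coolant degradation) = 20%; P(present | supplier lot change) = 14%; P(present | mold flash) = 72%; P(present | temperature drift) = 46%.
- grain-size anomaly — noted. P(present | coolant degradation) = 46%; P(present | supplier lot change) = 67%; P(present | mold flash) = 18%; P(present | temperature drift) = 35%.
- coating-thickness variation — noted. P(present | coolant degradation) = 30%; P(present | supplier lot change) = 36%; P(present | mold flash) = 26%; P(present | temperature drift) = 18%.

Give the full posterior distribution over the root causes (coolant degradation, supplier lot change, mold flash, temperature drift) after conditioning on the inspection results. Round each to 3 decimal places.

Multiply each prior by the joint likelihood of the inspection result pattern:
  coolant degradation: 0.26 × 0.20 × 0.46 × 0.30 = 0.007176
  supplier lot change: 0.34 × 0.14 × 0.67 × 0.36 = 0.011481
  mold flash: 0.25 × 0.72 × 0.18 × 0.26 = 0.008424
  temperature drift: 0.15 × 0.46 × 0.35 × 0.18 = 0.004347
Marginal likelihood of the evidence = 0.031428.
P(coolant degradation | evidence) = 0.007176 / 0.031428 ≈ 0.228
P(supplier lot change | evidence) = 0.011481 / 0.031428 ≈ 0.365
P(mold flash | evidence) = 0.008424 / 0.031428 ≈ 0.268
P(temperature drift | evidence) = 0.004347 / 0.031428 ≈ 0.138

0.228, 0.365, 0.268, 0.138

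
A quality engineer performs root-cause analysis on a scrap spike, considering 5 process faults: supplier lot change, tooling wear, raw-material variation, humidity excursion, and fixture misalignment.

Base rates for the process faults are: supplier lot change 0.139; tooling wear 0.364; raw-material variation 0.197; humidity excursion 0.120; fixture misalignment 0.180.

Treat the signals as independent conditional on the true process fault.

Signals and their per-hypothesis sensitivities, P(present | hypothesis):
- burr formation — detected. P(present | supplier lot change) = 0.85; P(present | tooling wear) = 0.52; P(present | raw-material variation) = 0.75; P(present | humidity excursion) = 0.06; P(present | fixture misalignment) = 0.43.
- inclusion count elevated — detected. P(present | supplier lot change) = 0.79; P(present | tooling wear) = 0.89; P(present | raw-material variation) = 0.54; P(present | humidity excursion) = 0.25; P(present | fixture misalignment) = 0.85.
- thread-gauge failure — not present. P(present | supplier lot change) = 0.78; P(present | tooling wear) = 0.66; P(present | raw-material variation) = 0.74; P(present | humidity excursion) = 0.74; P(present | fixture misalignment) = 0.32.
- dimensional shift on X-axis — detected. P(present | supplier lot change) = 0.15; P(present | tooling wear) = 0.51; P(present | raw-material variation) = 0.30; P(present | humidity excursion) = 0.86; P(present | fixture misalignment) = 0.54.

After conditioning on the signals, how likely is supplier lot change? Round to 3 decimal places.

0.049

Multiply each prior by the joint likelihood of the signal pattern (using 1 − P(present | H) for each absent signal):
  supplier lot change: 0.139 × 0.85 × 0.79 × (1 − 0.78) × 0.15 = 0.0030802
  tooling wear: 0.364 × 0.52 × 0.89 × (1 − 0.66) × 0.51 = 0.029211
  raw-material variation: 0.197 × 0.75 × 0.54 × (1 − 0.74) × 0.30 = 0.0062232
  humidity excursion: 0.120 × 0.06 × 0.25 × (1 − 0.74) × 0.86 = 0.00040248
  fixture misalignment: 0.180 × 0.43 × 0.85 × (1 − 0.32) × 0.54 = 0.024158
The unnormalized weights sum to 0.063075.
P(supplier lot change | evidence) = 0.0030802 / 0.063075 ≈ 0.049.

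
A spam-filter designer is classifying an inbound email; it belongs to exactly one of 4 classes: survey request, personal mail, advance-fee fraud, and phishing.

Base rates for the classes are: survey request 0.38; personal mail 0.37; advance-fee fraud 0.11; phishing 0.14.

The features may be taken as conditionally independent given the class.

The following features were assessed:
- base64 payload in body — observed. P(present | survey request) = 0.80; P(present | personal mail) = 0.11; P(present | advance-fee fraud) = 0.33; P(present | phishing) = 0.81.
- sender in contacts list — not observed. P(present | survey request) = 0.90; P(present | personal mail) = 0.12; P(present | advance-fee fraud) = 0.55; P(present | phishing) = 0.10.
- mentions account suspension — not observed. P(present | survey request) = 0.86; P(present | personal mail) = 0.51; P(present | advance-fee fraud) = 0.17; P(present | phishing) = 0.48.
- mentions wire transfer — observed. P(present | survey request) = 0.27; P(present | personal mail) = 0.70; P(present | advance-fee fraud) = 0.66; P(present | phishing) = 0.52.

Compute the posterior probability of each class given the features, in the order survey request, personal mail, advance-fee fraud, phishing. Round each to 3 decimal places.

0.023, 0.246, 0.179, 0.552

For each hypothesis, the unnormalized posterior weight is prior × product of the feature likelihoods (using 1 − P(present | H) for each absent feature):
  survey request: 0.38 × 0.80 × (1 − 0.90) × (1 − 0.86) × 0.27 = 0.0011491
  personal mail: 0.37 × 0.11 × (1 − 0.12) × (1 − 0.51) × 0.70 = 0.012285
  advance-fee fraud: 0.11 × 0.33 × (1 − 0.55) × (1 − 0.17) × 0.66 = 0.0089483
  phishing: 0.14 × 0.81 × (1 − 0.10) × (1 − 0.48) × 0.52 = 0.027597
Normalizing constant Z = 0.0011491 + 0.012285 + 0.0089483 + 0.027597 = 0.049979.
P(survey request | evidence) = 0.0011491 / 0.049979 ≈ 0.023
P(personal mail | evidence) = 0.012285 / 0.049979 ≈ 0.246
P(advance-fee fraud | evidence) = 0.0089483 / 0.049979 ≈ 0.179
P(phishing | evidence) = 0.027597 / 0.049979 ≈ 0.552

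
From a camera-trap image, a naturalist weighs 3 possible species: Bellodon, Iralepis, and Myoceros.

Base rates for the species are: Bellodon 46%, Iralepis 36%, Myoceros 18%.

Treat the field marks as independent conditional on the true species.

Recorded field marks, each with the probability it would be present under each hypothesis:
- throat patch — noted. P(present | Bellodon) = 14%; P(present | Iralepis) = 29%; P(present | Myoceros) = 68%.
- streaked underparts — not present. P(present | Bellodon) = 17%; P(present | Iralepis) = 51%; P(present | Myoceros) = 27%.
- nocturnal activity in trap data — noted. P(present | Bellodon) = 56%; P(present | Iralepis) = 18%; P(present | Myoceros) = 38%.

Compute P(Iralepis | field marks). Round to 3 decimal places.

By Bayes' rule with conditional independence, the unnormalized weight for each hypothesis is prior × ∏ likelihoods (using 1 − P(present | H) for each absent field mark):
  Bellodon: 0.46 × 0.14 × (1 − 0.17) × 0.56 = 0.029933
  Iralepis: 0.36 × 0.29 × (1 − 0.51) × 0.18 = 0.0092081
  Myoceros: 0.18 × 0.68 × (1 − 0.27) × 0.38 = 0.033954
Marginal likelihood of the evidence = 0.073095.
P(Iralepis | evidence) = 0.0092081 / 0.073095 ≈ 0.126.

0.126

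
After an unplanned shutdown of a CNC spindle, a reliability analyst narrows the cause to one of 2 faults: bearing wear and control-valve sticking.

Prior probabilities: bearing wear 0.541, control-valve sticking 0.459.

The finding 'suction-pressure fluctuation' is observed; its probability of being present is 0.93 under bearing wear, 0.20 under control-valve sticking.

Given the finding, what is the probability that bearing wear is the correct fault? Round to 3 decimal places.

Multiply each prior by the likelihood of the finding:
  bearing wear: 0.541 × 0.93 = 0.50313
  control-valve sticking: 0.459 × 0.20 = 0.0918
Normalizing constant Z = 0.50313 + 0.0918 = 0.59493.
P(bearing wear | evidence) = 0.50313 / 0.59493 ≈ 0.846.

0.846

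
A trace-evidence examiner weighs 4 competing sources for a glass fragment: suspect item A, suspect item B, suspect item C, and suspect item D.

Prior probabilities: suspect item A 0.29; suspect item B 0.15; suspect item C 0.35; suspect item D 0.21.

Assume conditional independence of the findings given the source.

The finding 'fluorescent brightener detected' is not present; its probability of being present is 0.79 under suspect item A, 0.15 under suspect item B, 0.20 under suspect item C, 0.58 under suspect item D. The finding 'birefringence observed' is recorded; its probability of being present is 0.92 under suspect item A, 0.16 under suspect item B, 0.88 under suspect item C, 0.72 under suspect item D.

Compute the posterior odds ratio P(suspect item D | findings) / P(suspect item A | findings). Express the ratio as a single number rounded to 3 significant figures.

1.13

Posterior odds equal prior odds times the likelihood ratio; only the two competing hypotheses matter (using 1 − P(present | H) for each absent finding).
  suspect item D: 0.21 × (1 − 0.58) × 0.72 = 0.063504
  suspect item A: 0.29 × (1 − 0.79) × 0.92 = 0.056028
Posterior odds = 0.063504 / 0.056028 ≈ 1.13.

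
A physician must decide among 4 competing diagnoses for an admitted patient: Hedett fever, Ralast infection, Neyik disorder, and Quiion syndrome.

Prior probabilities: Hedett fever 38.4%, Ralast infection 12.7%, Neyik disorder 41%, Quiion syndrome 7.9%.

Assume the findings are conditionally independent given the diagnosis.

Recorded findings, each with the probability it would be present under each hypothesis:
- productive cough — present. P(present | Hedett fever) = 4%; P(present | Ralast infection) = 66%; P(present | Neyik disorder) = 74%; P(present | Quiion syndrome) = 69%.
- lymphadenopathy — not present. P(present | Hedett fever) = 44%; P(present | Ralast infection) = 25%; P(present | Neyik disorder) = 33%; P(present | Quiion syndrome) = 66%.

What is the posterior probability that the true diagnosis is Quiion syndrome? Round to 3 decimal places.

For each hypothesis, the unnormalized posterior weight is prior × product of the finding likelihoods (using 1 − P(present | H) for each absent finding):
  Hedett fever: 0.384 × 0.04 × (1 − 0.44) = 0.0086016
  Ralast infection: 0.127 × 0.66 × (1 − 0.25) = 0.062865
  Neyik disorder: 0.410 × 0.74 × (1 − 0.33) = 0.20328
  Quiion syndrome: 0.079 × 0.69 × (1 − 0.66) = 0.018533
Normalizing constant Z = 0.0086016 + 0.062865 + 0.20328 + 0.018533 = 0.29328.
P(Quiion syndrome | evidence) = 0.018533 / 0.29328 ≈ 0.063.

0.063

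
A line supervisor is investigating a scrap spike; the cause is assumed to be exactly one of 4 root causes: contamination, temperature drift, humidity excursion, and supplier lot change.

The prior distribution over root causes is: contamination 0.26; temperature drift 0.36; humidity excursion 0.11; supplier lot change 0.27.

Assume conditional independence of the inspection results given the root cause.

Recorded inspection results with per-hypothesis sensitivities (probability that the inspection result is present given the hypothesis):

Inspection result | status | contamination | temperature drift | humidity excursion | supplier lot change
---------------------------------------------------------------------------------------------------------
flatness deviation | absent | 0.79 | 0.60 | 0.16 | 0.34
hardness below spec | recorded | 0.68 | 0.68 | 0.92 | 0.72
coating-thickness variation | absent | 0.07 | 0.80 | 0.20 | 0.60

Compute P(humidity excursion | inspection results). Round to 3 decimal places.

Multiply each prior by the joint likelihood of the inspection result pattern (using 1 − P(present | H) for each absent inspection result):
  contamination: 0.26 × (1 − 0.79) × 0.68 × (1 − 0.07) = 0.034529
  temperature drift: 0.36 × (1 − 0.60) × 0.68 × (1 − 0.80) = 0.019584
  humidity excursion: 0.11 × (1 − 0.16) × 0.92 × (1 − 0.20) = 0.068006
  supplier lot change: 0.27 × (1 − 0.34) × 0.72 × (1 − 0.60) = 0.051322
The unnormalized weights sum to 0.17344.
P(humidity excursion | evidence) = 0.068006 / 0.17344 ≈ 0.392.

0.392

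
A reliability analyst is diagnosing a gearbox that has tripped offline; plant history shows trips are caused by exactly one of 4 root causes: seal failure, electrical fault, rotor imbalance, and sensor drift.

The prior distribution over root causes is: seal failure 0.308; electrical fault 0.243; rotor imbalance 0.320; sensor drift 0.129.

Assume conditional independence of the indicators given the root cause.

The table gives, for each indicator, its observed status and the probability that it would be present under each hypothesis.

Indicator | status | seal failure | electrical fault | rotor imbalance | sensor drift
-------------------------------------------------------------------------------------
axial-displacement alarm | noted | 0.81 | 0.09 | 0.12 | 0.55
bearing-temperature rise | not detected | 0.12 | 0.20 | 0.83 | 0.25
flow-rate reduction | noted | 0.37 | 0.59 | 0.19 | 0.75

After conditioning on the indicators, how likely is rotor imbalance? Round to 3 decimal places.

For each hypothesis, the unnormalized posterior weight is prior × product of the indicator likelihoods (using 1 − P(present | H) for each absent indicator):
  seal failure: 0.308 × 0.81 × (1 − 0.12) × 0.37 = 0.081231
  electrical fault: 0.243 × 0.09 × (1 − 0.20) × 0.59 = 0.010323
  rotor imbalance: 0.320 × 0.12 × (1 − 0.83) × 0.19 = 0.0012403
  sensor drift: 0.129 × 0.55 × (1 − 0.25) × 0.75 = 0.039909
Marginal likelihood of the evidence = 0.1327.
P(rotor imbalance | evidence) = 0.0012403 / 0.1327 ≈ 0.009.

0.009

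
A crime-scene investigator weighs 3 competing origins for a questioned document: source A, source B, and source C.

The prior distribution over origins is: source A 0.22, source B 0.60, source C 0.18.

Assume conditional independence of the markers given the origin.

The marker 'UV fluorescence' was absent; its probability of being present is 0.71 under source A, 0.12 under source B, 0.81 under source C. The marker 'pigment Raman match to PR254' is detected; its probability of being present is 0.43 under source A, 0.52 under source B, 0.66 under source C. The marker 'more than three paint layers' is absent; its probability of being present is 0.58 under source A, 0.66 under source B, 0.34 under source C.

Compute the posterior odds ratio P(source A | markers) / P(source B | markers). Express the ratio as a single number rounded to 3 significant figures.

Posterior odds equal prior odds times the likelihood ratio; only the two competing hypotheses matter (using 1 − P(present | H) for each absent marker).
  source A: 0.22 × (1 − 0.71) × 0.43 × (1 − 0.58) = 0.011522
  source B: 0.60 × (1 − 0.12) × 0.52 × (1 − 0.66) = 0.09335
Posterior odds = 0.011522 / 0.09335 ≈ 0.123.

0.123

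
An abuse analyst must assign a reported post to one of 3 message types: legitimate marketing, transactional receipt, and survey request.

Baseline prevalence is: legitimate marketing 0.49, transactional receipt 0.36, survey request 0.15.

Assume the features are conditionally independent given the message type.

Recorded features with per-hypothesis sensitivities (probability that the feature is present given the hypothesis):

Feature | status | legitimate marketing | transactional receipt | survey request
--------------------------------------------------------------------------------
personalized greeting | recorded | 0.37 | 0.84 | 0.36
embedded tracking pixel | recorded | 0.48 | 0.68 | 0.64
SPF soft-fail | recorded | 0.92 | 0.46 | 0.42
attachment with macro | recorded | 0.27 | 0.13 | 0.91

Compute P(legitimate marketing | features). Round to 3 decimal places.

0.459

By Bayes' rule with conditional independence, the unnormalized weight for each hypothesis is prior × ∏ likelihoods:
  legitimate marketing: 0.49 × 0.37 × 0.48 × 0.92 × 0.27 = 0.021617
  transactional receipt: 0.36 × 0.84 × 0.68 × 0.46 × 0.13 = 0.012297
  survey request: 0.15 × 0.36 × 0.64 × 0.42 × 0.91 = 0.013209
Marginal likelihood of the evidence = 0.047122.
P(legitimate marketing | evidence) = 0.021617 / 0.047122 ≈ 0.459.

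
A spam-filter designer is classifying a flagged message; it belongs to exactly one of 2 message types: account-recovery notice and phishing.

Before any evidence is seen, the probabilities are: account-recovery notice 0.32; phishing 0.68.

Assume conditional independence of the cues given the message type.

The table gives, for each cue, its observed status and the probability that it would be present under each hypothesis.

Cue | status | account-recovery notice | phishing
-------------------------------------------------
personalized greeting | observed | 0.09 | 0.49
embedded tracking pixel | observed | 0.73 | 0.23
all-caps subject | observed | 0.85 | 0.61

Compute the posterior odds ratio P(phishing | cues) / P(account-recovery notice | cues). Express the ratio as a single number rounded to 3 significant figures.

2.62

The normalizing constant cancels in an odds ratio, so compute prior × likelihood for the two hypotheses only:
  phishing: 0.68 × 0.49 × 0.23 × 0.61 = 0.046748
  account-recovery notice: 0.32 × 0.09 × 0.73 × 0.85 = 0.01787
Odds(phishing : account-recovery notice) = 0.046748 / 0.01787 ≈ 2.62.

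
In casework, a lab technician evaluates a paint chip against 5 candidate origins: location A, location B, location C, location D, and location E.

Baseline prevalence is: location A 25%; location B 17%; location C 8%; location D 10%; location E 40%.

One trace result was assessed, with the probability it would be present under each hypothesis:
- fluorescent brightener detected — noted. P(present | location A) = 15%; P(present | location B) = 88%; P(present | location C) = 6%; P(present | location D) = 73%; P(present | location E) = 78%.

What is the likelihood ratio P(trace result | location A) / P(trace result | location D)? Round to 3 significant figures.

Likelihood of this trace result under each hypothesis:
  location A: 0.15
  location D: 0.73
Bayes factor = 0.15 / 0.73 ≈ 0.205

0.205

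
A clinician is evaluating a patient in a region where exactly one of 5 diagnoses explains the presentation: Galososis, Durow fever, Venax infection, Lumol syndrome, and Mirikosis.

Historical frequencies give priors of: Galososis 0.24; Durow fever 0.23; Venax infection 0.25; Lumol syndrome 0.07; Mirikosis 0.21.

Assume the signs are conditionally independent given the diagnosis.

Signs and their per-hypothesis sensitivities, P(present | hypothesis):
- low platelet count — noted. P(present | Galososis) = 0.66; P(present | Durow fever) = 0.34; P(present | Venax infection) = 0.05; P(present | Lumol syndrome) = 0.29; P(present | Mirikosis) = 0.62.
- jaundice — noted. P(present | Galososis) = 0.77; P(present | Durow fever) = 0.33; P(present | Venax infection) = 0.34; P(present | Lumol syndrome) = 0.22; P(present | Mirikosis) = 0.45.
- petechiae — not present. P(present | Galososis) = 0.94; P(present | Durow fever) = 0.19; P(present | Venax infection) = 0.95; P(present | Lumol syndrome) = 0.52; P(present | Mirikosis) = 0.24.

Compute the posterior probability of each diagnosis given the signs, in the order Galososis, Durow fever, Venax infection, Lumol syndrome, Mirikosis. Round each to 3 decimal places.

For each hypothesis, the unnormalized posterior weight is prior × product of the sign likelihoods (using 1 − P(present | H) for each absent sign):
  Galososis: 0.24 × 0.66 × 0.77 × (1 − 0.94) = 0.0073181
  Durow fever: 0.23 × 0.34 × 0.33 × (1 − 0.19) = 0.020903
  Venax infection: 0.25 × 0.05 × 0.34 × (1 − 0.95) = 0.0002125
  Lumol syndrome: 0.07 × 0.29 × 0.22 × (1 − 0.52) = 0.0021437
  Mirikosis: 0.21 × 0.62 × 0.45 × (1 − 0.24) = 0.044528
Marginal likelihood of the evidence = 0.075106.
P(Galososis | evidence) = 0.0073181 / 0.075106 ≈ 0.097
P(Durow fever | evidence) = 0.020903 / 0.075106 ≈ 0.278
P(Venax infection | evidence) = 0.0002125 / 0.075106 ≈ 0.003
P(Lumol syndrome | evidence) = 0.0021437 / 0.075106 ≈ 0.029
P(Mirikosis | evidence) = 0.044528 / 0.075106 ≈ 0.593

0.097, 0.278, 0.003, 0.029, 0.593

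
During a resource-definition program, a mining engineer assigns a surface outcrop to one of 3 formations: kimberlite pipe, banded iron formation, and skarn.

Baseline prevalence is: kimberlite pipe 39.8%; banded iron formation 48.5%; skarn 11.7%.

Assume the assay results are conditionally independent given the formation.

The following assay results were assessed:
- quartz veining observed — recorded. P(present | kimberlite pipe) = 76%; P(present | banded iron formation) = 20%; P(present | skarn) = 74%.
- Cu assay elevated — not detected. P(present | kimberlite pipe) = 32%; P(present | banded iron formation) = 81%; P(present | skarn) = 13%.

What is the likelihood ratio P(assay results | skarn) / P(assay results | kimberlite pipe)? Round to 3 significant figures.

Joint likelihood of the assay result pattern under each hypothesis (using 1 − P(present | H) for each absent assay result):
  skarn: 0.74 × (1 − 0.13) = 0.6438
  kimberlite pipe: 0.76 × (1 − 0.32) = 0.5168
Bayes factor = 0.6438 / 0.5168 ≈ 1.25

1.25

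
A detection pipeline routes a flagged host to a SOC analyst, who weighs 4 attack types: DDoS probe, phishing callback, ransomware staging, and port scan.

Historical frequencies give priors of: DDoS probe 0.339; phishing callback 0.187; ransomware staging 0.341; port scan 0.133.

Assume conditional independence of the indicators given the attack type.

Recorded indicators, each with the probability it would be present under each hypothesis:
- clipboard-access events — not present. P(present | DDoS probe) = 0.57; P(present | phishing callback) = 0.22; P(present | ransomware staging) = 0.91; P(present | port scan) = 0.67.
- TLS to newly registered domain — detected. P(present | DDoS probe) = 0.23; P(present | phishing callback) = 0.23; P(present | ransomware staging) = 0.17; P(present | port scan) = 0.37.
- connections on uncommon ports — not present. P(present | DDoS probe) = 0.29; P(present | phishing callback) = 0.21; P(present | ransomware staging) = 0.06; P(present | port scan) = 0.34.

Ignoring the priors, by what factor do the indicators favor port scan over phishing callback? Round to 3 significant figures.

The Bayes factor is the ratio of the joint likelihoods of the indicator pattern under the two hypotheses (using 1 − P(present | H) for each absent indicator).
  port scan: (1 − 0.67) × 0.37 × (1 − 0.34) = 0.080586
  phishing callback: (1 − 0.22) × 0.23 × (1 − 0.21) = 0.14173
Bayes factor = 0.080586 / 0.14173 ≈ 0.569

0.569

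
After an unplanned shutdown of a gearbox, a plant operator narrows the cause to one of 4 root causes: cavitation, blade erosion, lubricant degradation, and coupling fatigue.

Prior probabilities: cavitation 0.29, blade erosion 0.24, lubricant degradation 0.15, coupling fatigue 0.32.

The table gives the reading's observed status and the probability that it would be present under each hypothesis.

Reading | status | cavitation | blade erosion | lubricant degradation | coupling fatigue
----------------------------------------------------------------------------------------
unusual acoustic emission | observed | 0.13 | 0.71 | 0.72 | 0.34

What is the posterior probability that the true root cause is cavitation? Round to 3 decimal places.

By Bayes' rule, the unnormalized weight for each hypothesis is prior × likelihood:
  cavitation: 0.29 × 0.13 = 0.0377
  blade erosion: 0.24 × 0.71 = 0.1704
  lubricant degradation: 0.15 × 0.72 = 0.108
  coupling fatigue: 0.32 × 0.34 = 0.1088
Marginal likelihood of the evidence = 0.4249.
P(cavitation | evidence) = 0.0377 / 0.4249 ≈ 0.089.

0.089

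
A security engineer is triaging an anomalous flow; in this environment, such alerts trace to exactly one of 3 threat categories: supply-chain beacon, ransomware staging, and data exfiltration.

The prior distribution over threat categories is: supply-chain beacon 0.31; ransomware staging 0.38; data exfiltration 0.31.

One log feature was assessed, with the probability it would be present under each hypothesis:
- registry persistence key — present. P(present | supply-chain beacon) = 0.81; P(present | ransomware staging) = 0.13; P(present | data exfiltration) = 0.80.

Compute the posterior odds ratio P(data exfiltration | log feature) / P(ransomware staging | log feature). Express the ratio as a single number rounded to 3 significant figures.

5.02

Unnormalized posterior weight (prior times the log feature likelihood) for each of the two hypotheses:
  data exfiltration: 0.31 × 0.80 = 0.248
  ransomware staging: 0.38 × 0.13 = 0.0494
Posterior odds = 0.248 / 0.0494 ≈ 5.02.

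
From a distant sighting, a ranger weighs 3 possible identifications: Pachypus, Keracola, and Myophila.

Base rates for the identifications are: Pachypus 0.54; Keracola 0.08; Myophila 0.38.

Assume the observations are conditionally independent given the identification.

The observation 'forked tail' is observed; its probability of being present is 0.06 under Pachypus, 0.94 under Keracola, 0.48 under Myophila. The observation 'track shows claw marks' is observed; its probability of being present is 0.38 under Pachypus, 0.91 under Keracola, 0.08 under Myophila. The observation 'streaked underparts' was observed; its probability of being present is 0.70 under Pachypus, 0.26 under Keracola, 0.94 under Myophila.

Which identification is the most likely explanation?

Keracola

For each hypothesis, the unnormalized posterior weight is prior × product of the observation likelihoods:
  Pachypus: 0.54 × 0.06 × 0.38 × 0.70 = 0.0086184
  Keracola: 0.08 × 0.94 × 0.91 × 0.26 = 0.017792
  Myophila: 0.38 × 0.48 × 0.08 × 0.94 = 0.013716
Normalizing constant Z = 0.0086184 + 0.017792 + 0.013716 = 0.040127.
P(Pachypus | evidence) ≈ 0.0086184 / 0.040127 ≈ 0.215
P(Keracola | evidence) ≈ 0.017792 / 0.040127 ≈ 0.443
P(Myophila | evidence) ≈ 0.013716 / 0.040127 ≈ 0.342
The largest is 0.443, so Keracola is most probable.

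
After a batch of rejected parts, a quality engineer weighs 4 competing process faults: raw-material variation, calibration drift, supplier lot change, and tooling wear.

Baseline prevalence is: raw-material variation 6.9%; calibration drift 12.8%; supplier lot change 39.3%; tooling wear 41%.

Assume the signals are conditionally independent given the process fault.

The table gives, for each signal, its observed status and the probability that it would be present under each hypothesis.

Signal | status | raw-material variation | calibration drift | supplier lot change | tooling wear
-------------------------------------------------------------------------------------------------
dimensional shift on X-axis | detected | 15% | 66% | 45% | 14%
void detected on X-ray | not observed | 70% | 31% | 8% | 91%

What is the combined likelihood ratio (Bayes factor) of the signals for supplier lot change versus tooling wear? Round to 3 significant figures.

The Bayes factor is the ratio of the joint likelihoods of the signal pattern under the two hypotheses (using 1 − P(present | H) for each absent signal).
  supplier lot change: 0.45 × (1 − 0.08) = 0.414
  tooling wear: 0.14 × (1 − 0.91) = 0.0126
Bayes factor = 0.414 / 0.0126 ≈ 32.9

32.9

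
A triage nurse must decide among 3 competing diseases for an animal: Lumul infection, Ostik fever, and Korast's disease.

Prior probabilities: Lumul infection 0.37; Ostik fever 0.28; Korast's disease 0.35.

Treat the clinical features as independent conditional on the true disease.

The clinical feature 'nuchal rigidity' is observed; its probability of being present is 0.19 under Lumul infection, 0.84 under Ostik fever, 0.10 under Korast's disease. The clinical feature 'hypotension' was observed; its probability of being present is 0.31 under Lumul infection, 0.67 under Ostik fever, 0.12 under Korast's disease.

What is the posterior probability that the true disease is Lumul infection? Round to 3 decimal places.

0.119

For each hypothesis, the unnormalized posterior weight is prior × product of the clinical feature likelihoods:
  Lumul infection: 0.37 × 0.19 × 0.31 = 0.021793
  Ostik fever: 0.28 × 0.84 × 0.67 = 0.15758
  Korast's disease: 0.35 × 0.10 × 0.12 = 0.0042
Normalizing constant Z = 0.021793 + 0.15758 + 0.0042 = 0.18358.
P(Lumul infection | evidence) = 0.021793 / 0.18358 ≈ 0.119.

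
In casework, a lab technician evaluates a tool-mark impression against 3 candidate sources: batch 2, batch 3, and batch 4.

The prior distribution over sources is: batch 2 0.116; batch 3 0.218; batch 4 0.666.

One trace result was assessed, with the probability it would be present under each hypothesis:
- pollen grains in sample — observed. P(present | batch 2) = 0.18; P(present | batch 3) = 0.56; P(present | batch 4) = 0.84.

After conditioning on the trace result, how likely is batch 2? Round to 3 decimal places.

By Bayes' rule, the unnormalized weight for each hypothesis is prior × likelihood:
  batch 2: 0.116 × 0.18 = 0.02088
  batch 3: 0.218 × 0.56 = 0.12208
  batch 4: 0.666 × 0.84 = 0.55944
Marginal likelihood of the evidence = 0.7024.
P(batch 2 | evidence) = 0.02088 / 0.7024 ≈ 0.030.

0.030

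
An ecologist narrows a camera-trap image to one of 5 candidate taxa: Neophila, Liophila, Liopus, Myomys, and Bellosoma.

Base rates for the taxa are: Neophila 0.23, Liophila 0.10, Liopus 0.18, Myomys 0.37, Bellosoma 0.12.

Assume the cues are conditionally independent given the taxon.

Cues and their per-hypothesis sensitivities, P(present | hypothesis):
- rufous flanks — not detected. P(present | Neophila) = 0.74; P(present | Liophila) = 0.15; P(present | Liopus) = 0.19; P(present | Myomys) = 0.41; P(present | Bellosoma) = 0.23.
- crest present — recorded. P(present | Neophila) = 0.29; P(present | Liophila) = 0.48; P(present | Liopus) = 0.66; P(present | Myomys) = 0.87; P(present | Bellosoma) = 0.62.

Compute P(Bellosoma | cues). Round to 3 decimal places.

For each hypothesis, the unnormalized posterior weight is prior × product of the cue likelihoods (using 1 − P(present | H) for each absent cue):
  Neophila: 0.23 × (1 − 0.74) × 0.29 = 0.017342
  Liophila: 0.10 × (1 − 0.15) × 0.48 = 0.0408
  Liopus: 0.18 × (1 − 0.19) × 0.66 = 0.096228
  Myomys: 0.37 × (1 − 0.41) × 0.87 = 0.18992
  Bellosoma: 0.12 × (1 − 0.23) × 0.62 = 0.057288
Marginal likelihood of the evidence = 0.40158.
P(Bellosoma | evidence) = 0.057288 / 0.40158 ≈ 0.143.

0.143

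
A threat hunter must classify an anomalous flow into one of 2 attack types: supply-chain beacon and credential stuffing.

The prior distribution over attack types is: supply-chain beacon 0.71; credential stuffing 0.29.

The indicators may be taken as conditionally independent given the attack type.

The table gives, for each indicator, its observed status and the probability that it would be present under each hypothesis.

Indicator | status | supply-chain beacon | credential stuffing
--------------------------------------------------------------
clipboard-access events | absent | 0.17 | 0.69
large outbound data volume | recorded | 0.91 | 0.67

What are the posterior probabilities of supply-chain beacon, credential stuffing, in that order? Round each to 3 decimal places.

By Bayes' rule with conditional independence, the unnormalized weight for each hypothesis is prior × ∏ likelihoods (using 1 − P(present | H) for each absent indicator):
  supply-chain beacon: 0.71 × (1 − 0.17) × 0.91 = 0.53626
  credential stuffing: 0.29 × (1 − 0.69) × 0.67 = 0.060233
Normalizing constant Z = 0.53626 + 0.060233 = 0.5965.
P(supply-chain beacon | evidence) = 0.53626 / 0.5965 ≈ 0.899
P(credential stuffing | evidence) = 0.060233 / 0.5965 ≈ 0.101

0.899, 0.101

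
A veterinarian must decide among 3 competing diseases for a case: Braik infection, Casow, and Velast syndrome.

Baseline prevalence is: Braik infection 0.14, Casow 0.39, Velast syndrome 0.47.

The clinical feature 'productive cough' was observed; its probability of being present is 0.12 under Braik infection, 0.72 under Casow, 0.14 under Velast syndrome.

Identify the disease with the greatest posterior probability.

For each hypothesis, the unnormalized posterior weight is prior × likelihood:
  Braik infection: 0.14 × 0.12 = 0.0168
  Casow: 0.39 × 0.72 = 0.2808
  Velast syndrome: 0.47 × 0.14 = 0.0658
Marginal likelihood of the evidence = 0.3634.
P(Braik infection | evidence) ≈ 0.0168 / 0.3634 ≈ 0.046
P(Casow | evidence) ≈ 0.2808 / 0.3634 ≈ 0.773
P(Velast syndrome | evidence) ≈ 0.0658 / 0.3634 ≈ 0.181
The largest is 0.773, so Casow is most probable.

Casow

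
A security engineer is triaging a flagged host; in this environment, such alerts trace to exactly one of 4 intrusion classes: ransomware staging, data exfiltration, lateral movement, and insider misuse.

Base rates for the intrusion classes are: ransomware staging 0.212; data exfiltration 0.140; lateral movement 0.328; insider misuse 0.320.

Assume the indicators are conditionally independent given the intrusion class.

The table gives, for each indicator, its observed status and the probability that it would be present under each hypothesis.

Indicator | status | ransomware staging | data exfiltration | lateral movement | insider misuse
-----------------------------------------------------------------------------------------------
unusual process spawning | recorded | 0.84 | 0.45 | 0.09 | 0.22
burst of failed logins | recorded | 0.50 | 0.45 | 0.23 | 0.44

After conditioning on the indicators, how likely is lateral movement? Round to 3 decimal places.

0.044

For each hypothesis, the unnormalized posterior weight is prior × product of the indicator likelihoods:
  ransomware staging: 0.212 × 0.84 × 0.50 = 0.08904
  data exfiltration: 0.140 × 0.45 × 0.45 = 0.02835
  lateral movement: 0.328 × 0.09 × 0.23 = 0.0067896
  insider misuse: 0.320 × 0.22 × 0.44 = 0.030976
Normalizing constant Z = 0.08904 + 0.02835 + 0.0067896 + 0.030976 = 0.15516.
P(lateral movement | evidence) = 0.0067896 / 0.15516 ≈ 0.044.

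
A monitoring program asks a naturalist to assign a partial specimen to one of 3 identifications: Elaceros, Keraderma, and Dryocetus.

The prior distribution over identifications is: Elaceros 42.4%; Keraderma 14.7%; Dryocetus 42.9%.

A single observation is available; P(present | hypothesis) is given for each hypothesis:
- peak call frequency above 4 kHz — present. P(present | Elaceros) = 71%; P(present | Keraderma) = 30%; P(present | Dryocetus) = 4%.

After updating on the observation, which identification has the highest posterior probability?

Elaceros

Multiply each prior by the likelihood of the observation:
  Elaceros: 0.424 × 0.71 = 0.30104
  Keraderma: 0.147 × 0.30 = 0.0441
  Dryocetus: 0.429 × 0.04 = 0.01716
Marginal likelihood of the evidence = 0.3623.
P(Elaceros | evidence) ≈ 0.30104 / 0.3623 ≈ 0.831
P(Keraderma | evidence) ≈ 0.0441 / 0.3623 ≈ 0.122
P(Dryocetus | evidence) ≈ 0.01716 / 0.3623 ≈ 0.047
The largest is 0.831, so Elaceros is most probable.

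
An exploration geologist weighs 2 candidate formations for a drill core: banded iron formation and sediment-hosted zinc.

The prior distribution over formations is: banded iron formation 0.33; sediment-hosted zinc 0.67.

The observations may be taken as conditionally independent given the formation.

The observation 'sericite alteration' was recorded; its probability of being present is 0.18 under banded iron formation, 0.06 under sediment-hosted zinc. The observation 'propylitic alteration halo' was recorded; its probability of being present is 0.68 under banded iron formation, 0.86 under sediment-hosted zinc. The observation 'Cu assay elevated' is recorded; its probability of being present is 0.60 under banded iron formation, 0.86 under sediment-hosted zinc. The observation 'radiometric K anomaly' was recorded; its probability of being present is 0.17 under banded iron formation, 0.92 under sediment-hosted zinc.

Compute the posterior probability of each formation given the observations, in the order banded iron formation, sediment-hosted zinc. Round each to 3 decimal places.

For each hypothesis, the unnormalized posterior weight is prior × product of the observation likelihoods:
  banded iron formation: 0.33 × 0.18 × 0.68 × 0.60 × 0.17 = 0.00412
  sediment-hosted zinc: 0.67 × 0.06 × 0.86 × 0.86 × 0.92 = 0.027353
The unnormalized weights sum to 0.031473.
P(banded iron formation | evidence) = 0.00412 / 0.031473 ≈ 0.131
P(sediment-hosted zinc | evidence) = 0.027353 / 0.031473 ≈ 0.869

0.131, 0.869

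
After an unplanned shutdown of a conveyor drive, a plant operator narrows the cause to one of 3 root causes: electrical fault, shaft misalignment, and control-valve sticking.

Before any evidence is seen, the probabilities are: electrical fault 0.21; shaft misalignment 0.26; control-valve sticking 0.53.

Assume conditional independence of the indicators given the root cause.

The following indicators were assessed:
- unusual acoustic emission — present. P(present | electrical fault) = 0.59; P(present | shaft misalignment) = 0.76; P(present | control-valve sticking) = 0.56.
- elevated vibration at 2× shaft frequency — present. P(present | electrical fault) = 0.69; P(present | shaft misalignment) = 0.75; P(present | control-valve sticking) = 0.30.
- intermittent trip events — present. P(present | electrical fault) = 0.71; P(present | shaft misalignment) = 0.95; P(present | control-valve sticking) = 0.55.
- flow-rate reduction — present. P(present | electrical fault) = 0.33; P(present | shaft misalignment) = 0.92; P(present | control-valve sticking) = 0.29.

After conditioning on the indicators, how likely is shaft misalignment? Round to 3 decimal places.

0.791

By Bayes' rule with conditional independence, the unnormalized weight for each hypothesis is prior × ∏ likelihoods:
  electrical fault: 0.21 × 0.59 × 0.69 × 0.71 × 0.33 = 0.020031
  shaft misalignment: 0.26 × 0.76 × 0.75 × 0.95 × 0.92 = 0.12953
  control-valve sticking: 0.53 × 0.56 × 0.30 × 0.55 × 0.29 = 0.014202
The unnormalized weights sum to 0.16376.
P(shaft misalignment | evidence) = 0.12953 / 0.16376 ≈ 0.791.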